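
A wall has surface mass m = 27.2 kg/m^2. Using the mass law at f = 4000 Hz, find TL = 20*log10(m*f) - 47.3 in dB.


m * f = 27.2 * 4000 = 108800
20*log10(108800) = 100.733 dB
TL = 100.733 - 47.3 = 53.433 dB


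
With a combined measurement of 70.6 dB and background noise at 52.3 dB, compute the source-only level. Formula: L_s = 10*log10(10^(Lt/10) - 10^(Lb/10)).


10^(70.6/10) = 1.14815e+07
10^(52.3/10) = 169824
Difference = 1.14815e+07 - 169824 = 1.13117e+07
L_source = 10*log10(1.13117e+07) = 70.535 dB


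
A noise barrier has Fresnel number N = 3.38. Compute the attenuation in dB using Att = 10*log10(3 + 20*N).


3 + 20*N = 3 + 20*3.38 = 70.6
Att = 10*log10(70.6) = 18.488 dB


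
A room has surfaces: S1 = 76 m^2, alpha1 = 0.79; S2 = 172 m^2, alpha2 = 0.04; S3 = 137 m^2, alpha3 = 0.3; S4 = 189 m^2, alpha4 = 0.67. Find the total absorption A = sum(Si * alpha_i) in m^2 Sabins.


76 * 0.79 = 60.04
172 * 0.04 = 6.88
137 * 0.3 = 41.1
189 * 0.67 = 126.63
A_total = 60.04 + 6.88 + 41.1 + 126.63 = 234.65 m^2


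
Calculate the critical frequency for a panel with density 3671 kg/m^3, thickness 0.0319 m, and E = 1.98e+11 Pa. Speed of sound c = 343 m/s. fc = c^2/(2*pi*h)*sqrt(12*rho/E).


12*rho/E = 12*3671/1.98e+11 = 2.22485e-07
sqrt(12*rho/E) = sqrt(2.22485e-07) = 0.000471683
c^2/(2*pi*h) = 343^2/(2*pi*0.0319) = 586972
fc = 586972 * 0.000471683 = 276.86 Hz


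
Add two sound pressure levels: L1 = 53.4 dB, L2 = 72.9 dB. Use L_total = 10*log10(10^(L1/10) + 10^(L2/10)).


10^(53.4/10) = 218776
10^(72.9/10) = 1.94984e+07
Sum = 218776 + 1.94984e+07 = 1.97172e+07
L_total = 10*log10(1.97172e+07) = 72.948 dB


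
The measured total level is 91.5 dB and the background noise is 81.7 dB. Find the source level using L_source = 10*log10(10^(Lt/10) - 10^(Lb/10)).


10^(91.5/10) = 1.41254e+09
10^(81.7/10) = 1.47911e+08
Difference = 1.41254e+09 - 1.47911e+08 = 1.26463e+09
L_source = 10*log10(1.26463e+09) = 91.02 dB


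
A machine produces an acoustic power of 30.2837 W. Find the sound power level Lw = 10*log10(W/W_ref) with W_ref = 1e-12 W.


W / W_ref = 30.2837 / 1e-12 = 3.02837e+13
Lw = 10 * log10(3.02837e+13) = 134.81 dB


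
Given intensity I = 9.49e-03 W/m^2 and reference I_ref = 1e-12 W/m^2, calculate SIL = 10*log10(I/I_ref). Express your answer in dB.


I / I_ref = 9.49e-03 / 1e-12 = 9.49e+09
SIL = 10 * log10(9.49e+09) = 99.773 dB


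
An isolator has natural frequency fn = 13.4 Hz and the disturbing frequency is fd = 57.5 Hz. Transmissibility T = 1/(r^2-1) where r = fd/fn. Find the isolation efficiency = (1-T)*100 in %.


r = 57.5 / 13.4 = 4.29104
r^2 - 1 = 4.29104^2 - 1 = 17.413
T = 1/17.413 = 0.0574284
Efficiency = (1 - 0.0574284)*100 = 94.257 %


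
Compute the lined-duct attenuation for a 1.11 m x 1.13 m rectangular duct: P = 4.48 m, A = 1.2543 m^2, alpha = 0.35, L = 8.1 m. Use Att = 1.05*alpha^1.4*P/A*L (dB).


alpha^1.4 = 0.35^1.4 = 0.229983
Attenuation rate = 1.05 * alpha^1.4 * P / A
= 1.05 * 0.229983 * 4.48 / 1.2543 = 0.862505 dB/m
Total Att = 0.862505 * 8.1 = 6.9863 dB


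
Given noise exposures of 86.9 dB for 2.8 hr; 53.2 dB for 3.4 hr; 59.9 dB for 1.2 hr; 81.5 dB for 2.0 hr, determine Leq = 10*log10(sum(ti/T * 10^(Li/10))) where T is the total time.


T_total = 2.8 + 3.4 + 1.2 + 2.0 = 9.4 hr
(2.8/9.4) * 10^(86.9/10) = 1.45892e+08
(3.4/9.4) * 10^(53.2/10) = 75570.3
(1.2/9.4) * 10^(59.9/10) = 124754
(2.0/9.4) * 10^(81.5/10) = 3.0054e+07
Sum = 1.45892e+08 + 75570.3 + 124754 + 3.0054e+07 = 1.76146e+08
Leq = 10*log10(1.76146e+08) = 82.459 dB


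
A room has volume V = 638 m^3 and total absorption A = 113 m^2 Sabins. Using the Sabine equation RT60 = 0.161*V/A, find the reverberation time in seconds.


RT60 = 0.161 * 638 / 113 = 0.90901 s


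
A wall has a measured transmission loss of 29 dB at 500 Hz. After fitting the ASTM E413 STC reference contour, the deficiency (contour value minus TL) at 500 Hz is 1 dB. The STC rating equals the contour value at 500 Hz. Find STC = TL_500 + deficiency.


By ASTM E413, STC = value of the fitted reference contour at 500 Hz.
Contour value at 500 Hz = TL_500 + deficiency = 29 + 1 = 30
STC = 30


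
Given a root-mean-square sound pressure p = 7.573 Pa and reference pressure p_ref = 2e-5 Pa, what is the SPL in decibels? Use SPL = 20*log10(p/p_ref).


p / p_ref = 7.573 / 2e-5 = 378650
SPL = 20 * log10(378650) = 111.56 dB


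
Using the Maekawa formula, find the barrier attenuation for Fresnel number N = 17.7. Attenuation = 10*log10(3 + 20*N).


3 + 20*N = 3 + 20*17.7 = 357
Att = 10*log10(357) = 25.527 dB


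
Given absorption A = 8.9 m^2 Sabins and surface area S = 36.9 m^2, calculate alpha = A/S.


Absorption coefficient = absorbed power / incident power
alpha = A / S = 8.9 / 36.9 = 0.24119


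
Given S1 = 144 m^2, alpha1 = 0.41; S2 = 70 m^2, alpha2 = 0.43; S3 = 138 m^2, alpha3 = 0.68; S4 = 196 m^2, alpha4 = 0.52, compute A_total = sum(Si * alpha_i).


144 * 0.41 = 59.04
70 * 0.43 = 30.1
138 * 0.68 = 93.84
196 * 0.52 = 101.92
A_total = 59.04 + 30.1 + 93.84 + 101.92 = 284.9 m^2


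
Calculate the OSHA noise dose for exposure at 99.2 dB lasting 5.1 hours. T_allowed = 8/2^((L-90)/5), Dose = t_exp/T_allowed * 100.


T_allowed = 8 / 2^((99.2 - 90)/5) = 2.23457 hr
Dose = 5.1 / 2.23457 * 100 = 228.23 %


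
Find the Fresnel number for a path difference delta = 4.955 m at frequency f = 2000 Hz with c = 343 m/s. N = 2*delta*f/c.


N = 2*delta*f/c = 2*delta/lambda, where lambda = c/f
lambda = 343 / 2000 = 0.1715 m
N = 2 * 4.955 / 0.1715 = 57.784


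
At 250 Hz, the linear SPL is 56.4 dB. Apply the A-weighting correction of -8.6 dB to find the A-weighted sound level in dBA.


A-weighting table: 250 Hz -> -8.6 dB correction
SPL_A = SPL + correction = 56.4 + (-8.6) = 47.8 dBA


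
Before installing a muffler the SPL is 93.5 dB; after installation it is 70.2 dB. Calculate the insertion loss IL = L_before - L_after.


Insertion loss = SPL without muffler - SPL with muffler
IL = 93.5 - 70.2 = 23.3 dB


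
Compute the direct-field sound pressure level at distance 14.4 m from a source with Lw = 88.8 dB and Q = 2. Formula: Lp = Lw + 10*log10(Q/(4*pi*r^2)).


4*pi*r^2 = 4*pi*14.4^2 = 2605.76 m^2
Q / (4*pi*r^2) = 2 / 2605.76 = 0.00076753
Lp = 88.8 + 10*log10(0.00076753) = 57.651 dB


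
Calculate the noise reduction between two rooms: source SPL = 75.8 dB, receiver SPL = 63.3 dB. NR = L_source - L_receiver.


NR = L_source - L_receiver (difference between source and receiving room levels)
NR = 75.8 - 63.3 = 12.5 dB


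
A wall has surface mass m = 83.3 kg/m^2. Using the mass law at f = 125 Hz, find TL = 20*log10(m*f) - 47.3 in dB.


m * f = 83.3 * 125 = 10412.5
20*log10(10412.5) = 80.3511 dB
TL = 80.3511 - 47.3 = 33.051 dB


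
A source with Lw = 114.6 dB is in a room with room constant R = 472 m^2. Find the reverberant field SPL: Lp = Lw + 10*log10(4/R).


4/R = 4/472 = 0.00847458
Lp = 114.6 + 10*log10(0.00847458) = 93.881 dB


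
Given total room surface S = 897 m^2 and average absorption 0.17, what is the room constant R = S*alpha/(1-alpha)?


R = 897 * 0.17 / (1 - 0.17) = 183.72 m^2


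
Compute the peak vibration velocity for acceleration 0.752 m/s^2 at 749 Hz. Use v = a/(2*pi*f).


omega = 2*pi*f = 2*pi*749 = 4706.11 rad/s
v = a / omega = 0.752 / 4706.11 = 0.00015979 m/s


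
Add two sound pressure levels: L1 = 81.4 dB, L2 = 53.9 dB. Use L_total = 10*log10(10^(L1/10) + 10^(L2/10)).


10^(81.4/10) = 1.38038e+08
10^(53.9/10) = 245471
Sum = 1.38038e+08 + 245471 = 1.38283e+08
L_total = 10*log10(1.38283e+08) = 81.408 dB


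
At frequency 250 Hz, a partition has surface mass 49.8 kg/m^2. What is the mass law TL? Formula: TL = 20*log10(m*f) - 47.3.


m * f = 49.8 * 250 = 12450
20*log10(12450) = 81.9034 dB
TL = 81.9034 - 47.3 = 34.603 dB


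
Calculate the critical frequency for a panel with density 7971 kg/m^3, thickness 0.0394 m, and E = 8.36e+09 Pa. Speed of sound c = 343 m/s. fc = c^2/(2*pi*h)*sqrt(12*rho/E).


12*rho/E = 12*7971/8.36e+09 = 1.14416e-05
sqrt(12*rho/E) = sqrt(1.14416e-05) = 0.00338254
c^2/(2*pi*h) = 343^2/(2*pi*0.0394) = 475239
fc = 475239 * 0.00338254 = 1607.5 Hz


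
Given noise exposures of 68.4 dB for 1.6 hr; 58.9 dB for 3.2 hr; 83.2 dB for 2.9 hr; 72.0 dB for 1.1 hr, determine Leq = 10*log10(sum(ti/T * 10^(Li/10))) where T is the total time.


T_total = 1.6 + 3.2 + 2.9 + 1.1 = 8.8 hr
(1.6/8.8) * 10^(68.4/10) = 1.25787e+06
(3.2/8.8) * 10^(58.9/10) = 282272
(2.9/8.8) * 10^(83.2/10) = 6.88518e+07
(1.1/8.8) * 10^(72.0/10) = 1.98112e+06
Sum = 1.25787e+06 + 282272 + 6.88518e+07 + 1.98112e+06 = 7.23731e+07
Leq = 10*log10(7.23731e+07) = 78.596 dB


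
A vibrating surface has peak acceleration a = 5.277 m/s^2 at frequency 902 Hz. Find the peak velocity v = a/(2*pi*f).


omega = 2*pi*f = 2*pi*902 = 5667.43 rad/s
v = a / omega = 5.277 / 5667.43 = 0.00093111 m/s


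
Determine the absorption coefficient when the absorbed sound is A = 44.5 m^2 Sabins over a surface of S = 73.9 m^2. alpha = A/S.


Absorption coefficient = absorbed power / incident power
alpha = A / S = 44.5 / 73.9 = 0.60217


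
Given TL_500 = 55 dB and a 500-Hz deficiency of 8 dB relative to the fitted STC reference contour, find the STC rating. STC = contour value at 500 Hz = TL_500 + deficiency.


By ASTM E413, STC = value of the fitted reference contour at 500 Hz.
Contour value at 500 Hz = TL_500 + deficiency = 55 + 8 = 63
STC = 63


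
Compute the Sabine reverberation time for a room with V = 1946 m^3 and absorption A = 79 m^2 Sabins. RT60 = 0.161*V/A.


RT60 = 0.161 * 1946 / 79 = 3.9659 s


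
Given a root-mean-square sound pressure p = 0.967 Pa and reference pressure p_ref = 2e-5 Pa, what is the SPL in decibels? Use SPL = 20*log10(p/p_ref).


p / p_ref = 0.967 / 2e-5 = 48350
SPL = 20 * log10(48350) = 93.688 dB


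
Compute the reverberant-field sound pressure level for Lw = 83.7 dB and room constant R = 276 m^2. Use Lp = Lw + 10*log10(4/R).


4/R = 4/276 = 0.0144928
Lp = 83.7 + 10*log10(0.0144928) = 65.312 dB


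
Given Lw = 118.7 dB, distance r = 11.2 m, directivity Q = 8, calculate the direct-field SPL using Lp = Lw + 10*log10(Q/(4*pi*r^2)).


4*pi*r^2 = 4*pi*11.2^2 = 1576.33 m^2
Q / (4*pi*r^2) = 8 / 1576.33 = 0.00507508
Lp = 118.7 + 10*log10(0.00507508) = 95.754 dB


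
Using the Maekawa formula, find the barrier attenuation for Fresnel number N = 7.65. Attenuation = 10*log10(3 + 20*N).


3 + 20*N = 3 + 20*7.65 = 156
Att = 10*log10(156) = 21.931 dB


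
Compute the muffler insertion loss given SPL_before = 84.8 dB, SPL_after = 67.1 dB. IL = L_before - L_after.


Insertion loss = SPL without muffler - SPL with muffler
IL = 84.8 - 67.1 = 17.7 dB


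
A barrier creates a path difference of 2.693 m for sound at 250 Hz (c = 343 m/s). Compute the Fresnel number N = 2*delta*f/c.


N = 2*delta*f/c = 2*delta/lambda, where lambda = c/f
lambda = 343 / 250 = 1.372 m
N = 2 * 2.693 / 1.372 = 3.9257


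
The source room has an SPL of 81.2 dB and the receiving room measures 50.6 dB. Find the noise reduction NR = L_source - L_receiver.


NR = L_source - L_receiver (difference between source and receiving room levels)
NR = 81.2 - 50.6 = 30.6 dB


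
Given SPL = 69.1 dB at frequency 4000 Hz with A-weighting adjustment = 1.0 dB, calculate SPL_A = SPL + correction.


A-weighting table: 4000 Hz -> 1.0 dB correction
SPL_A = SPL + correction = 69.1 + (1.0) = 70.1 dBA


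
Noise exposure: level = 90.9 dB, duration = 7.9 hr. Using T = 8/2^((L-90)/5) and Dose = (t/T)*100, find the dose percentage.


T_allowed = 8 / 2^((90.9 - 90)/5) = 7.06162 hr
Dose = 7.9 / 7.06162 * 100 = 111.87 %


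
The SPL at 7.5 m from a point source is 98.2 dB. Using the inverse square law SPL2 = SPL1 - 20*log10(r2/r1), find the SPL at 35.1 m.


r2/r1 = 35.1/7.5 = 4.68
Correction = 20*log10(4.68) = 13.4049 dB
SPL2 = 98.2 - 13.4049 = 84.795 dB


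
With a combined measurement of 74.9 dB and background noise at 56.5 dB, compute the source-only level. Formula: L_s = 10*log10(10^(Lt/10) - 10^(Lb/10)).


10^(74.9/10) = 3.0903e+07
10^(56.5/10) = 446684
Difference = 3.0903e+07 - 446684 = 3.04563e+07
L_source = 10*log10(3.04563e+07) = 74.837 dB


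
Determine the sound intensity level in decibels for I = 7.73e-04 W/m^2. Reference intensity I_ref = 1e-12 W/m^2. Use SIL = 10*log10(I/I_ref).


I / I_ref = 7.73e-04 / 1e-12 = 7.73e+08
SIL = 10 * log10(7.73e+08) = 88.882 dB


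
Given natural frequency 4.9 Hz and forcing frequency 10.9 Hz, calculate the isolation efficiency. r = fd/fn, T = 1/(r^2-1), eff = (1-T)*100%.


r = 10.9 / 4.9 = 2.22449
r^2 - 1 = 2.22449^2 - 1 = 3.94836
T = 1/3.94836 = 0.25327
Efficiency = (1 - 0.25327)*100 = 74.673 %


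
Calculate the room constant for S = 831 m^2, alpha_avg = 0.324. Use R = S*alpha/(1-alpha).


R = 831 * 0.324 / (1 - 0.324) = 398.29 m^2


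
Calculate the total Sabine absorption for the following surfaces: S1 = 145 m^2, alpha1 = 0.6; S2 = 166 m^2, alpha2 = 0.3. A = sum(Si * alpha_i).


145 * 0.6 = 87
166 * 0.3 = 49.8
A_total = 87 + 49.8 = 136.8 m^2


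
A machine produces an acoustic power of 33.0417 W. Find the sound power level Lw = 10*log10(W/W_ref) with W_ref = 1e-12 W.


W / W_ref = 33.0417 / 1e-12 = 3.30417e+13
Lw = 10 * log10(3.30417e+13) = 135.19 dB


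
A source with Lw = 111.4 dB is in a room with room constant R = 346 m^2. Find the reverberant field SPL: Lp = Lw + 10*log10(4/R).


4/R = 4/346 = 0.0115607
Lp = 111.4 + 10*log10(0.0115607) = 92.03 dB


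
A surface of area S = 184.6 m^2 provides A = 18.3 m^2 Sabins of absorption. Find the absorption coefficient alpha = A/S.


Absorption coefficient = absorbed power / incident power
alpha = A / S = 18.3 / 184.6 = 0.099133


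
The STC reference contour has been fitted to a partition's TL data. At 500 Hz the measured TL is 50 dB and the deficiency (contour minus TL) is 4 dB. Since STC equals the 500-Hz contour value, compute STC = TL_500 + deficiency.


By ASTM E413, STC = value of the fitted reference contour at 500 Hz.
Contour value at 500 Hz = TL_500 + deficiency = 50 + 4 = 54
STC = 54


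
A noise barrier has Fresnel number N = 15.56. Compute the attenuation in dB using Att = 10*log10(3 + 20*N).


3 + 20*N = 3 + 20*15.56 = 314.2
Att = 10*log10(314.2) = 24.972 dB


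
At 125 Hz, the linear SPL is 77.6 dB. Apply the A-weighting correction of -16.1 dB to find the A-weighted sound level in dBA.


A-weighting table: 125 Hz -> -16.1 dB correction
SPL_A = SPL + correction = 77.6 + (-16.1) = 61.5 dBA


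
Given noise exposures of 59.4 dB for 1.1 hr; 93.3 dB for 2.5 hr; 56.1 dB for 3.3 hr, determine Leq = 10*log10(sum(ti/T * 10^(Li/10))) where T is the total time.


T_total = 1.1 + 2.5 + 3.3 = 6.9 hr
(1.1/6.9) * 10^(59.4/10) = 138849
(2.5/6.9) * 10^(93.3/10) = 7.74624e+08
(3.3/6.9) * 10^(56.1/10) = 194834
Sum = 138849 + 7.74624e+08 + 194834 = 7.74958e+08
Leq = 10*log10(7.74958e+08) = 88.893 dB


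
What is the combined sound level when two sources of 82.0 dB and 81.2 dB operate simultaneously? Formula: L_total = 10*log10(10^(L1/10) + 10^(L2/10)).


10^(82.0/10) = 1.58489e+08
10^(81.2/10) = 1.31826e+08
Sum = 1.58489e+08 + 1.31826e+08 = 2.90315e+08
L_total = 10*log10(2.90315e+08) = 84.629 dB


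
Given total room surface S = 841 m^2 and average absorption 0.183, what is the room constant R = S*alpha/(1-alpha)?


R = 841 * 0.183 / (1 - 0.183) = 188.38 m^2


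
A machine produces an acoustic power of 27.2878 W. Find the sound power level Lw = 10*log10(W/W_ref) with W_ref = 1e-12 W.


W / W_ref = 27.2878 / 1e-12 = 2.72878e+13
Lw = 10 * log10(2.72878e+13) = 134.36 dB


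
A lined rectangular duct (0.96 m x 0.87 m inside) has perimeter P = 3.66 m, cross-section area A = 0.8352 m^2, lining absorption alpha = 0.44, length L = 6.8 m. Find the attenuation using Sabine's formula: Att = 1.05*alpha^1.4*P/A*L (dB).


alpha^1.4 = 0.44^1.4 = 0.316835
Attenuation rate = 1.05 * alpha^1.4 * P / A
= 1.05 * 0.316835 * 3.66 / 0.8352 = 1.45785 dB/m
Total Att = 1.45785 * 6.8 = 9.9134 dB


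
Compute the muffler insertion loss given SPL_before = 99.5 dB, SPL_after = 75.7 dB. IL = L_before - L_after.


Insertion loss = SPL without muffler - SPL with muffler
IL = 99.5 - 75.7 = 23.8 dB


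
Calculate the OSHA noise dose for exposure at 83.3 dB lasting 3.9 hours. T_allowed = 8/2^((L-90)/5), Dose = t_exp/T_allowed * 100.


T_allowed = 8 / 2^((83.3 - 90)/5) = 20.2521 hr
Dose = 3.9 / 20.2521 * 100 = 19.257 %


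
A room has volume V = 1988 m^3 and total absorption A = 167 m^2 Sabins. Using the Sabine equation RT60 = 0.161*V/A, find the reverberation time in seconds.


RT60 = 0.161 * 1988 / 167 = 1.9166 s


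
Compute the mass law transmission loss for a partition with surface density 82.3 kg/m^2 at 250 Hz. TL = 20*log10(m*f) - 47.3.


m * f = 82.3 * 250 = 20575
20*log10(20575) = 86.2668 dB
TL = 86.2668 - 47.3 = 38.967 dB


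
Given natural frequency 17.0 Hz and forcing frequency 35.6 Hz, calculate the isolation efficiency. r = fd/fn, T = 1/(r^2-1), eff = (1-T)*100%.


r = 35.6 / 17.0 = 2.09412
r^2 - 1 = 2.09412^2 - 1 = 3.38534
T = 1/3.38534 = 0.295391
Efficiency = (1 - 0.295391)*100 = 70.461 %


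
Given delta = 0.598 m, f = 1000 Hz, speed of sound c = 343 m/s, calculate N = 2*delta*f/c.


N = 2*delta*f/c = 2*delta/lambda, where lambda = c/f
lambda = 343 / 1000 = 0.343 m
N = 2 * 0.598 / 0.343 = 3.4869


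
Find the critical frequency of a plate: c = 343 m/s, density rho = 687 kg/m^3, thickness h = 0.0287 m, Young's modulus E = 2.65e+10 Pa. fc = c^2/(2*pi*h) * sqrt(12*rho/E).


12*rho/E = 12*687/2.65e+10 = 3.11094e-07
sqrt(12*rho/E) = sqrt(3.11094e-07) = 0.000557758
c^2/(2*pi*h) = 343^2/(2*pi*0.0287) = 652419
fc = 652419 * 0.000557758 = 363.89 Hz


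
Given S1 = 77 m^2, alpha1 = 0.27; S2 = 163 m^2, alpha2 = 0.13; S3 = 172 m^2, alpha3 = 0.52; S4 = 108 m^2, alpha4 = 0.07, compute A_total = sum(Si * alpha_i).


77 * 0.27 = 20.79
163 * 0.13 = 21.19
172 * 0.52 = 89.44
108 * 0.07 = 7.56
A_total = 20.79 + 21.19 + 89.44 + 7.56 = 138.98 m^2


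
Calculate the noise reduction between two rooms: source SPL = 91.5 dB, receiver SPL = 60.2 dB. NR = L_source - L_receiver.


NR = L_source - L_receiver (difference between source and receiving room levels)
NR = 91.5 - 60.2 = 31.3 dB


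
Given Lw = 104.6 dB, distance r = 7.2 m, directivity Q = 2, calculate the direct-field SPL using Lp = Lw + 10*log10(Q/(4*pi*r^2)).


4*pi*r^2 = 4*pi*7.2^2 = 651.441 m^2
Q / (4*pi*r^2) = 2 / 651.441 = 0.00307012
Lp = 104.6 + 10*log10(0.00307012) = 79.472 dB


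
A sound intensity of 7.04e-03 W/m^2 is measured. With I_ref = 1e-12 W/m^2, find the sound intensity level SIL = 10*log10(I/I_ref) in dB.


I / I_ref = 7.04e-03 / 1e-12 = 7.04e+09
SIL = 10 * log10(7.04e+09) = 98.476 dB


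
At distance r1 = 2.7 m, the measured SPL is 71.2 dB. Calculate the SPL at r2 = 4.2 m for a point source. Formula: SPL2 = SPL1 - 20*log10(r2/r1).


r2/r1 = 4.2/2.7 = 1.55556
Correction = 20*log10(1.55556) = 3.83774 dB
SPL2 = 71.2 - 3.83774 = 67.362 dB


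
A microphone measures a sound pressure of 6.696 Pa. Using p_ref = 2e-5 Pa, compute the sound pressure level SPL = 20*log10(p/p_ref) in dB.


p / p_ref = 6.696 / 2e-5 = 334800
SPL = 20 * log10(334800) = 110.5 dB


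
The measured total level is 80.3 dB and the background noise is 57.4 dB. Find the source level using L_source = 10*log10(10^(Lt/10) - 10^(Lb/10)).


10^(80.3/10) = 1.07152e+08
10^(57.4/10) = 549541
Difference = 1.07152e+08 - 549541 = 1.06602e+08
L_source = 10*log10(1.06602e+08) = 80.278 dB


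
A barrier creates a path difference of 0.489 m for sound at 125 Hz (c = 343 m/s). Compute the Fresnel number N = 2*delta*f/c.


N = 2*delta*f/c = 2*delta/lambda, where lambda = c/f
lambda = 343 / 125 = 2.744 m
N = 2 * 0.489 / 2.744 = 0.35641


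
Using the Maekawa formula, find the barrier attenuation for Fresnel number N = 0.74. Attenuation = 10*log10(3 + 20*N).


3 + 20*N = 3 + 20*0.74 = 17.8
Att = 10*log10(17.8) = 12.504 dB


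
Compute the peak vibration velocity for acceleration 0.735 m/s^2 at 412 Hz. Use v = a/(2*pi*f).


omega = 2*pi*f = 2*pi*412 = 2588.67 rad/s
v = a / omega = 0.735 / 2588.67 = 0.00028393 m/s


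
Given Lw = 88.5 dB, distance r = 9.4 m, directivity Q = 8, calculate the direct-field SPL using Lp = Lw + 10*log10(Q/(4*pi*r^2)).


4*pi*r^2 = 4*pi*9.4^2 = 1110.36 m^2
Q / (4*pi*r^2) = 8 / 1110.36 = 0.00720487
Lp = 88.5 + 10*log10(0.00720487) = 67.076 dB


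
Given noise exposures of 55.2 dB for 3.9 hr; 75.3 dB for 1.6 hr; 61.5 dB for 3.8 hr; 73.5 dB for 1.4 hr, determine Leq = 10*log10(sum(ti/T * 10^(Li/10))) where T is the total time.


T_total = 3.9 + 1.6 + 3.8 + 1.4 = 10.7 hr
(3.9/10.7) * 10^(55.2/10) = 120693
(1.6/10.7) * 10^(75.3/10) = 5.06683e+06
(3.8/10.7) * 10^(61.5/10) = 501649
(1.4/10.7) * 10^(73.5/10) = 2.92917e+06
Sum = 120693 + 5.06683e+06 + 501649 + 2.92917e+06 = 8.61834e+06
Leq = 10*log10(8.61834e+06) = 69.354 dB


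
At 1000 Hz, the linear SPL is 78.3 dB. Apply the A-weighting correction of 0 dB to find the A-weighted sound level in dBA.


A-weighting table: 1000 Hz -> 0 dB correction
SPL_A = SPL + correction = 78.3 + (0) = 78.3 dBA


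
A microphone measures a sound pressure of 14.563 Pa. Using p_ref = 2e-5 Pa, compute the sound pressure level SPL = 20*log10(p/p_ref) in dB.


p / p_ref = 14.563 / 2e-5 = 728150
SPL = 20 * log10(728150) = 117.24 dB


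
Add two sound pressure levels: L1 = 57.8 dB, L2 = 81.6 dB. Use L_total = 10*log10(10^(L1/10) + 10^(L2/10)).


10^(57.8/10) = 602560
10^(81.6/10) = 1.44544e+08
Sum = 602560 + 1.44544e+08 = 1.45147e+08
L_total = 10*log10(1.45147e+08) = 81.618 dB


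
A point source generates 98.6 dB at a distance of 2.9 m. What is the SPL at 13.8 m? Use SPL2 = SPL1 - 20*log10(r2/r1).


r2/r1 = 13.8/2.9 = 4.75862
Correction = 20*log10(4.75862) = 13.5496 dB
SPL2 = 98.6 - 13.5496 = 85.05 dB


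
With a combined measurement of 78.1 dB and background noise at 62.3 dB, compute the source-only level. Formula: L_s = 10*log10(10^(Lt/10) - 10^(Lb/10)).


10^(78.1/10) = 6.45654e+07
10^(62.3/10) = 1.69824e+06
Difference = 6.45654e+07 - 1.69824e+06 = 6.28672e+07
L_source = 10*log10(6.28672e+07) = 77.984 dB


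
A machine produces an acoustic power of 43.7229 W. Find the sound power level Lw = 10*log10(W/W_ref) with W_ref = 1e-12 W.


W / W_ref = 43.7229 / 1e-12 = 4.37229e+13
Lw = 10 * log10(4.37229e+13) = 136.41 dB


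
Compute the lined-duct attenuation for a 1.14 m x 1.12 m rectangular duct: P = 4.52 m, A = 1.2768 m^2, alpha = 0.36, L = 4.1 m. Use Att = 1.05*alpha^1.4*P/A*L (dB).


alpha^1.4 = 0.36^1.4 = 0.239234
Attenuation rate = 1.05 * alpha^1.4 * P / A
= 1.05 * 0.239234 * 4.52 / 1.2768 = 0.889258 dB/m
Total Att = 0.889258 * 4.1 = 3.646 dB


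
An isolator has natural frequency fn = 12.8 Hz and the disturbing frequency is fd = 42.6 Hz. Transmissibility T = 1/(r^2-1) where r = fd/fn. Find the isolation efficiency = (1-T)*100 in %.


r = 42.6 / 12.8 = 3.32812
r^2 - 1 = 3.32812^2 - 1 = 10.0764
T = 1/10.0764 = 0.0992418
Efficiency = (1 - 0.0992418)*100 = 90.076 %


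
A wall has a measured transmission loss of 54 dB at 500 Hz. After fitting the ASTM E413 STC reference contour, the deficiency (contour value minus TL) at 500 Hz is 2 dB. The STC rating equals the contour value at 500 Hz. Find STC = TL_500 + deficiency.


By ASTM E413, STC = value of the fitted reference contour at 500 Hz.
Contour value at 500 Hz = TL_500 + deficiency = 54 + 2 = 56
STC = 56


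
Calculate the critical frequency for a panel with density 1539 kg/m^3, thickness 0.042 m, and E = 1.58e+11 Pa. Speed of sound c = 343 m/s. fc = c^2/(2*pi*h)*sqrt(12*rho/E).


12*rho/E = 12*1539/1.58e+11 = 1.16886e-07
sqrt(12*rho/E) = sqrt(1.16886e-07) = 0.000341886
c^2/(2*pi*h) = 343^2/(2*pi*0.042) = 445820
fc = 445820 * 0.000341886 = 152.42 Hz


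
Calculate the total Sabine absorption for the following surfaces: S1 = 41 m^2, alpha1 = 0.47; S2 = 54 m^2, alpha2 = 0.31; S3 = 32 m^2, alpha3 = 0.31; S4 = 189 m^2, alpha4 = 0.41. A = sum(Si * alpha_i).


41 * 0.47 = 19.27
54 * 0.31 = 16.74
32 * 0.31 = 9.92
189 * 0.41 = 77.49
A_total = 19.27 + 16.74 + 9.92 + 77.49 = 123.42 m^2


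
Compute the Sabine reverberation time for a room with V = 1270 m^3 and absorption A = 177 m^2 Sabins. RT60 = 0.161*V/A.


RT60 = 0.161 * 1270 / 177 = 1.1552 s


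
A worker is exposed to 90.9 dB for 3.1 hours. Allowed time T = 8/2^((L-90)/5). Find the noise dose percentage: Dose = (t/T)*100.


T_allowed = 8 / 2^((90.9 - 90)/5) = 7.06162 hr
Dose = 3.1 / 7.06162 * 100 = 43.899 %


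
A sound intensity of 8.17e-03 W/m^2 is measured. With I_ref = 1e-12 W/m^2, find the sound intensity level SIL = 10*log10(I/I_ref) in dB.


I / I_ref = 8.17e-03 / 1e-12 = 8.17e+09
SIL = 10 * log10(8.17e+09) = 99.122 dB


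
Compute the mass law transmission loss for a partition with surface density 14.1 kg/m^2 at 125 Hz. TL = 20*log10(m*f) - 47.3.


m * f = 14.1 * 125 = 1762.5
20*log10(1762.5) = 64.9226 dB
TL = 64.9226 - 47.3 = 17.623 dB


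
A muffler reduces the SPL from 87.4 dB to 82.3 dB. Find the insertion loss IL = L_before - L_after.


Insertion loss = SPL without muffler - SPL with muffler
IL = 87.4 - 82.3 = 5.1 dB


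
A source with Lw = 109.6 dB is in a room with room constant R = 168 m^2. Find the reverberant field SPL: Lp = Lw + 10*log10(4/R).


4/R = 4/168 = 0.0238095
Lp = 109.6 + 10*log10(0.0238095) = 93.368 dB


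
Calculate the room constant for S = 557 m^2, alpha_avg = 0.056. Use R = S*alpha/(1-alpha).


R = 557 * 0.056 / (1 - 0.056) = 33.042 m^2


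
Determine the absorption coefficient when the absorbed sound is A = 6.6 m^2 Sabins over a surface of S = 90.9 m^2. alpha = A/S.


Absorption coefficient = absorbed power / incident power
alpha = A / S = 6.6 / 90.9 = 0.072607


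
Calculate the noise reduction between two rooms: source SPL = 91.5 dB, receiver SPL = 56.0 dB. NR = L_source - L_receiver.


NR = L_source - L_receiver (difference between source and receiving room levels)
NR = 91.5 - 56.0 = 35.5 dB


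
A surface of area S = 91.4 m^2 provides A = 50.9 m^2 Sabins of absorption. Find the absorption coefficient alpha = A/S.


Absorption coefficient = absorbed power / incident power
alpha = A / S = 50.9 / 91.4 = 0.55689


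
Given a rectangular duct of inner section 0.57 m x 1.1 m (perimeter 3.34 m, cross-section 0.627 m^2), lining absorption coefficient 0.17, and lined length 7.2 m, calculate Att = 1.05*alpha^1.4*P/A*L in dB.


alpha^1.4 = 0.17^1.4 = 0.0836813
Attenuation rate = 1.05 * alpha^1.4 * P / A
= 1.05 * 0.0836813 * 3.34 / 0.627 = 0.468055 dB/m
Total Att = 0.468055 * 7.2 = 3.37 dB


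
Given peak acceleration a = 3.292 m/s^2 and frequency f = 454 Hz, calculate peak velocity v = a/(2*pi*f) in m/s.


omega = 2*pi*f = 2*pi*454 = 2852.57 rad/s
v = a / omega = 3.292 / 2852.57 = 0.001154 m/s


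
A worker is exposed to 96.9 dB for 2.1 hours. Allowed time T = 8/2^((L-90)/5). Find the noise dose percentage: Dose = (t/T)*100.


T_allowed = 8 / 2^((96.9 - 90)/5) = 3.07375 hr
Dose = 2.1 / 3.07375 * 100 = 68.32 %


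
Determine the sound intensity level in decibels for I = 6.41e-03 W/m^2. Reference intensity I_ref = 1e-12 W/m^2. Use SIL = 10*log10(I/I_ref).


I / I_ref = 6.41e-03 / 1e-12 = 6.41e+09
SIL = 10 * log10(6.41e+09) = 98.069 dB


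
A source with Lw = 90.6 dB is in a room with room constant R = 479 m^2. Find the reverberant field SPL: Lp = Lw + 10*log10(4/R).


4/R = 4/479 = 0.00835073
Lp = 90.6 + 10*log10(0.00835073) = 69.817 dB


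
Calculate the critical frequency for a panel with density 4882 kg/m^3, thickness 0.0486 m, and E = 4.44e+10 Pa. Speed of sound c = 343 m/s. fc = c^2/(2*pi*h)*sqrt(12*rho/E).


12*rho/E = 12*4882/4.44e+10 = 1.31946e-06
sqrt(12*rho/E) = sqrt(1.31946e-06) = 0.00114868
c^2/(2*pi*h) = 343^2/(2*pi*0.0486) = 385276
fc = 385276 * 0.00114868 = 442.56 Hz


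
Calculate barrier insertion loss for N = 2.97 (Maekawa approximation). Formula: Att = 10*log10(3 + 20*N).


3 + 20*N = 3 + 20*2.97 = 62.4
Att = 10*log10(62.4) = 17.952 dB


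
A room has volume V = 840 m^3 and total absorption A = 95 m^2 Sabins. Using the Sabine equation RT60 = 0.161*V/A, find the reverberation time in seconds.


RT60 = 0.161 * 840 / 95 = 1.4236 s


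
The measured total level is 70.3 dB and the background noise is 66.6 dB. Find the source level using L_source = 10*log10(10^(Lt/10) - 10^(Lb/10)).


10^(70.3/10) = 1.07152e+07
10^(66.6/10) = 4.57088e+06
Difference = 1.07152e+07 - 4.57088e+06 = 6.14432e+06
L_source = 10*log10(6.14432e+06) = 67.885 dB


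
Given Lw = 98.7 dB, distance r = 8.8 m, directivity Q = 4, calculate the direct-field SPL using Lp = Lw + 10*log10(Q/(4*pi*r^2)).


4*pi*r^2 = 4*pi*8.8^2 = 973.14 m^2
Q / (4*pi*r^2) = 4 / 973.14 = 0.00411041
Lp = 98.7 + 10*log10(0.00411041) = 74.839 dB


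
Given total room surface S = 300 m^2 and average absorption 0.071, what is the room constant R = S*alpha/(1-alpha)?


R = 300 * 0.071 / (1 - 0.071) = 22.928 m^2


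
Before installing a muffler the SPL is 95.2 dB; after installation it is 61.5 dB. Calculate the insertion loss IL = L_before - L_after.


Insertion loss = SPL without muffler - SPL with muffler
IL = 95.2 - 61.5 = 33.7 dB


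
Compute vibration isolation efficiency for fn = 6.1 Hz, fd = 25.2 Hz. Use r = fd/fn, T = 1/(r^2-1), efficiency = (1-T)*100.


r = 25.2 / 6.1 = 4.13115
r^2 - 1 = 4.13115^2 - 1 = 16.0664
T = 1/16.0664 = 0.0622417
Efficiency = (1 - 0.0622417)*100 = 93.776 %


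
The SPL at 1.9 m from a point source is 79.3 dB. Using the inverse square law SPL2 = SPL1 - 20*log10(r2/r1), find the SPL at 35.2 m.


r2/r1 = 35.2/1.9 = 18.5263
Correction = 20*log10(18.5263) = 25.3558 dB
SPL2 = 79.3 - 25.3558 = 53.944 dB


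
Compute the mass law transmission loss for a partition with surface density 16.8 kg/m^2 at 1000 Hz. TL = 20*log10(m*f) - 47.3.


m * f = 16.8 * 1000 = 16800
20*log10(16800) = 84.5062 dB
TL = 84.5062 - 47.3 = 37.206 dB


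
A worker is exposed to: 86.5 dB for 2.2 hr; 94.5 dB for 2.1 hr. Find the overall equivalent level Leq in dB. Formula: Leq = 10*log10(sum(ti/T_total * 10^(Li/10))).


T_total = 2.2 + 2.1 = 4.3 hr
(2.2/4.3) * 10^(86.5/10) = 2.28536e+08
(2.1/4.3) * 10^(94.5/10) = 1.37642e+09
Sum = 2.28536e+08 + 1.37642e+09 = 1.60496e+09
Leq = 10*log10(1.60496e+09) = 92.055 dB


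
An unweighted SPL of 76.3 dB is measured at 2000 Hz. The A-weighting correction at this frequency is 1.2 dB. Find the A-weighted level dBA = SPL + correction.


A-weighting table: 2000 Hz -> 1.2 dB correction
SPL_A = SPL + correction = 76.3 + (1.2) = 77.5 dBA


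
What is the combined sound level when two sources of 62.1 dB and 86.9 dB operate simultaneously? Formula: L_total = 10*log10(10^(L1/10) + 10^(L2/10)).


10^(62.1/10) = 1.62181e+06
10^(86.9/10) = 4.89779e+08
Sum = 1.62181e+06 + 4.89779e+08 = 4.91401e+08
L_total = 10*log10(4.91401e+08) = 86.914 dB


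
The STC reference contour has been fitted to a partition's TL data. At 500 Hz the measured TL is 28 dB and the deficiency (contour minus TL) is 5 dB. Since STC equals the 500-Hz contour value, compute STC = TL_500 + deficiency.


By ASTM E413, STC = value of the fitted reference contour at 500 Hz.
Contour value at 500 Hz = TL_500 + deficiency = 28 + 5 = 33
STC = 33


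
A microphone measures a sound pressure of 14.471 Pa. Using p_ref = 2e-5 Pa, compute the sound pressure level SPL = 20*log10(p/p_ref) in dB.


p / p_ref = 14.471 / 2e-5 = 723550
SPL = 20 * log10(723550) = 117.19 dB


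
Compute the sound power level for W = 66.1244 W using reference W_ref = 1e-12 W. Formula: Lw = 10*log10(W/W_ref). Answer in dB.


W / W_ref = 66.1244 / 1e-12 = 6.61244e+13
Lw = 10 * log10(6.61244e+13) = 138.2 dB


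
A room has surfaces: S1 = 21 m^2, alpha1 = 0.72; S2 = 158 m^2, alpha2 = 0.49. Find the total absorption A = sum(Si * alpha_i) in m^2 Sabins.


21 * 0.72 = 15.12
158 * 0.49 = 77.42
A_total = 15.12 + 77.42 = 92.54 m^2


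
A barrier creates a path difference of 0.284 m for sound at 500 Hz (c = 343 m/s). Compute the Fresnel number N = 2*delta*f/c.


N = 2*delta*f/c = 2*delta/lambda, where lambda = c/f
lambda = 343 / 500 = 0.686 m
N = 2 * 0.284 / 0.686 = 0.82799


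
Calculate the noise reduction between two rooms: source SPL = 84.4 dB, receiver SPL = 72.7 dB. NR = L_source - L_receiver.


NR = L_source - L_receiver (difference between source and receiving room levels)
NR = 84.4 - 72.7 = 11.7 dB


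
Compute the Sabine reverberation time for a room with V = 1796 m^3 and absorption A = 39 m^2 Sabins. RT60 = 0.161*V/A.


RT60 = 0.161 * 1796 / 39 = 7.4143 s


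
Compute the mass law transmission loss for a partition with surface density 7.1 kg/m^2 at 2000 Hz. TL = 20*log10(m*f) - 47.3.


m * f = 7.1 * 2000 = 14200
20*log10(14200) = 83.0458 dB
TL = 83.0458 - 47.3 = 35.746 dB


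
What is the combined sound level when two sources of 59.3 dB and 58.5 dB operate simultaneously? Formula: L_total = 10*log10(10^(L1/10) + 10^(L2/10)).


10^(59.3/10) = 851138
10^(58.5/10) = 707946
Sum = 851138 + 707946 = 1.55908e+06
L_total = 10*log10(1.55908e+06) = 61.929 dB


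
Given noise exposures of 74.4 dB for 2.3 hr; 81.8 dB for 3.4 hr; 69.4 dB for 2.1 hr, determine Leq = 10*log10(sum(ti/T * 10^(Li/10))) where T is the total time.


T_total = 2.3 + 3.4 + 2.1 = 7.8 hr
(2.3/7.8) * 10^(74.4/10) = 8.12144e+06
(3.4/7.8) * 10^(81.8/10) = 6.59757e+07
(2.1/7.8) * 10^(69.4/10) = 2.3449e+06
Sum = 8.12144e+06 + 6.59757e+07 + 2.3449e+06 = 7.6442e+07
Leq = 10*log10(7.6442e+07) = 78.833 dB


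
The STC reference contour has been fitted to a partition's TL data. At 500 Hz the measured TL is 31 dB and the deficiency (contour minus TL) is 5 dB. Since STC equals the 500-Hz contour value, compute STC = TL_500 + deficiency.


By ASTM E413, STC = value of the fitted reference contour at 500 Hz.
Contour value at 500 Hz = TL_500 + deficiency = 31 + 5 = 36
STC = 36


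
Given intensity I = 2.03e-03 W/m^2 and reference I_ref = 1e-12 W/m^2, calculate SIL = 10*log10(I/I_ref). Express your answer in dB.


I / I_ref = 2.03e-03 / 1e-12 = 2.03e+09
SIL = 10 * log10(2.03e+09) = 93.075 dB


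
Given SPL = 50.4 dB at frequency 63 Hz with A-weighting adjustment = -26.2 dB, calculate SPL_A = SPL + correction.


A-weighting table: 63 Hz -> -26.2 dB correction
SPL_A = SPL + correction = 50.4 + (-26.2) = 24.2 dBA


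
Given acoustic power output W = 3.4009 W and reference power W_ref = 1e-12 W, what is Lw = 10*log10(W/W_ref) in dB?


W / W_ref = 3.4009 / 1e-12 = 3.4009e+12
Lw = 10 * log10(3.4009e+12) = 125.32 dB


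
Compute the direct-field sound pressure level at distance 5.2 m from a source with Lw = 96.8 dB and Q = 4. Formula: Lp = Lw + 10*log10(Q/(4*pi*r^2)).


4*pi*r^2 = 4*pi*5.2^2 = 339.795 m^2
Q / (4*pi*r^2) = 4 / 339.795 = 0.0117718
Lp = 96.8 + 10*log10(0.0117718) = 77.508 dB


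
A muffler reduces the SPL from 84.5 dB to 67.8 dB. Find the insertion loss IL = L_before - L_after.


Insertion loss = SPL without muffler - SPL with muffler
IL = 84.5 - 67.8 = 16.7 dB


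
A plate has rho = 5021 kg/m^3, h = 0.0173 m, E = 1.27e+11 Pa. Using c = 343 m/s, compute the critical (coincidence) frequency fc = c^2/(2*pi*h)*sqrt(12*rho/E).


12*rho/E = 12*5021/1.27e+11 = 4.74425e-07
sqrt(12*rho/E) = sqrt(4.74425e-07) = 0.000688785
c^2/(2*pi*h) = 343^2/(2*pi*0.0173) = 1.08234e+06
fc = 1.08234e+06 * 0.000688785 = 745.5 Hz


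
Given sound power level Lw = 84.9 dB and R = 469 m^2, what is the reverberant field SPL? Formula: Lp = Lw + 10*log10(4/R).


4/R = 4/469 = 0.00852878
Lp = 84.9 + 10*log10(0.00852878) = 64.209 dB


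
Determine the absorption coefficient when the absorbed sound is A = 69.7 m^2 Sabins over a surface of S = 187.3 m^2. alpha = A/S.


Absorption coefficient = absorbed power / incident power
alpha = A / S = 69.7 / 187.3 = 0.37213


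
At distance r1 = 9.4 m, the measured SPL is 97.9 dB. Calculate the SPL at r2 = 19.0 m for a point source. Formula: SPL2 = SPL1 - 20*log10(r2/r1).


r2/r1 = 19.0/9.4 = 2.02128
Correction = 20*log10(2.02128) = 6.11253 dB
SPL2 = 97.9 - 6.11253 = 91.787 dB


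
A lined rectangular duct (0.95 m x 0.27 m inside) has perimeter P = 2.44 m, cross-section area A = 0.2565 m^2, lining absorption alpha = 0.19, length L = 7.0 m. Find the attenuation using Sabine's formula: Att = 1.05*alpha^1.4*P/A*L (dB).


alpha^1.4 = 0.19^1.4 = 0.0977811
Attenuation rate = 1.05 * alpha^1.4 * P / A
= 1.05 * 0.0977811 * 2.44 / 0.2565 = 0.976667 dB/m
Total Att = 0.976667 * 7.0 = 6.8367 dB


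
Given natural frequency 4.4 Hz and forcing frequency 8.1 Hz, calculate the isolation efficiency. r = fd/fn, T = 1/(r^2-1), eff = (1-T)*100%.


r = 8.1 / 4.4 = 1.84091
r^2 - 1 = 1.84091^2 - 1 = 2.38895
T = 1/2.38895 = 0.418594
Efficiency = (1 - 0.418594)*100 = 58.141 %


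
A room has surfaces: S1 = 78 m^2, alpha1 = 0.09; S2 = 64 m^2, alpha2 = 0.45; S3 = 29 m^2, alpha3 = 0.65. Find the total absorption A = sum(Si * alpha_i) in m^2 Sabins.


78 * 0.09 = 7.02
64 * 0.45 = 28.8
29 * 0.65 = 18.85
A_total = 7.02 + 28.8 + 18.85 = 54.67 m^2


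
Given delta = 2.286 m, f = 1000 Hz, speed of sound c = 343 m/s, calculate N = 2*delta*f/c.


N = 2*delta*f/c = 2*delta/lambda, where lambda = c/f
lambda = 343 / 1000 = 0.343 m
N = 2 * 2.286 / 0.343 = 13.329


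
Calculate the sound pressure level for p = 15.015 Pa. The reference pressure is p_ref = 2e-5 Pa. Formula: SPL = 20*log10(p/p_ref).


p / p_ref = 15.015 / 2e-5 = 750750
SPL = 20 * log10(750750) = 117.51 dB


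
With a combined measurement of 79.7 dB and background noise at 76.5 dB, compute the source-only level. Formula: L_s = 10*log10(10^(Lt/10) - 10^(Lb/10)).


10^(79.7/10) = 9.33254e+07
10^(76.5/10) = 4.46684e+07
Difference = 9.33254e+07 - 4.46684e+07 = 4.8657e+07
L_source = 10*log10(4.8657e+07) = 76.871 dB


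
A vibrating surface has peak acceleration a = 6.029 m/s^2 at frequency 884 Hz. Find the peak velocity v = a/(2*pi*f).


omega = 2*pi*f = 2*pi*884 = 5554.34 rad/s
v = a / omega = 6.029 / 5554.34 = 0.0010855 m/s


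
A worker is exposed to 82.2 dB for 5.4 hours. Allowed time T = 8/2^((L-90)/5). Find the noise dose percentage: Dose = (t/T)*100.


T_allowed = 8 / 2^((82.2 - 90)/5) = 23.5883 hr
Dose = 5.4 / 23.5883 * 100 = 22.893 %


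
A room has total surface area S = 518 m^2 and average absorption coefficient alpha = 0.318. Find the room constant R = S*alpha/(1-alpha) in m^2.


R = 518 * 0.318 / (1 - 0.318) = 241.53 m^2


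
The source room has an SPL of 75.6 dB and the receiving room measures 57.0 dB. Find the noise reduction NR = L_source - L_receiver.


NR = L_source - L_receiver (difference between source and receiving room levels)
NR = 75.6 - 57.0 = 18.6 dB


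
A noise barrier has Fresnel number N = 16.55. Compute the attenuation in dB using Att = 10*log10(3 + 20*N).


3 + 20*N = 3 + 20*16.55 = 334
Att = 10*log10(334) = 25.237 dB


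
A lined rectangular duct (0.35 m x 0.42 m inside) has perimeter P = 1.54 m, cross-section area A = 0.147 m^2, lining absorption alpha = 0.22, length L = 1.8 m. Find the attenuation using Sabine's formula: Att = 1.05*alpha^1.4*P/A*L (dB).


alpha^1.4 = 0.22^1.4 = 0.120058
Attenuation rate = 1.05 * alpha^1.4 * P / A
= 1.05 * 0.120058 * 1.54 / 0.147 = 1.32064 dB/m
Total Att = 1.32064 * 1.8 = 2.3772 dB


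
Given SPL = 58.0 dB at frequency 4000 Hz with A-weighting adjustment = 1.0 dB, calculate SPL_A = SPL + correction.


A-weighting table: 4000 Hz -> 1.0 dB correction
SPL_A = SPL + correction = 58.0 + (1.0) = 59 dBA


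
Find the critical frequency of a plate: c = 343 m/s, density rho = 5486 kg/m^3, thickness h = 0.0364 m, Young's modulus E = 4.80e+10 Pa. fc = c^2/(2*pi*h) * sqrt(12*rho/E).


12*rho/E = 12*5486/4.80e+10 = 1.3715e-06
sqrt(12*rho/E) = sqrt(1.3715e-06) = 0.00117111
c^2/(2*pi*h) = 343^2/(2*pi*0.0364) = 514407
fc = 514407 * 0.00117111 = 602.43 Hz
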